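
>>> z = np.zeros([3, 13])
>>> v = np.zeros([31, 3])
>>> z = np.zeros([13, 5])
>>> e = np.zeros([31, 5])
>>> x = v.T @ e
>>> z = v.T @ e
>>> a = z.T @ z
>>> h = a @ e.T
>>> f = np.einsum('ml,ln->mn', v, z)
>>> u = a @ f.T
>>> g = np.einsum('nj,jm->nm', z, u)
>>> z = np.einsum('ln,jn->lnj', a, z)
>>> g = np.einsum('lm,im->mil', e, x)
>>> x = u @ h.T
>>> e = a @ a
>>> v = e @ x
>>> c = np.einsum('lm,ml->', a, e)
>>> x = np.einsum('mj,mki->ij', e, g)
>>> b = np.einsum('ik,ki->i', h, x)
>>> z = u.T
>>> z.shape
(31, 5)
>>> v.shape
(5, 5)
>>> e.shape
(5, 5)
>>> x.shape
(31, 5)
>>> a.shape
(5, 5)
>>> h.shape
(5, 31)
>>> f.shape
(31, 5)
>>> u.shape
(5, 31)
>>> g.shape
(5, 3, 31)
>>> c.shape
()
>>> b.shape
(5,)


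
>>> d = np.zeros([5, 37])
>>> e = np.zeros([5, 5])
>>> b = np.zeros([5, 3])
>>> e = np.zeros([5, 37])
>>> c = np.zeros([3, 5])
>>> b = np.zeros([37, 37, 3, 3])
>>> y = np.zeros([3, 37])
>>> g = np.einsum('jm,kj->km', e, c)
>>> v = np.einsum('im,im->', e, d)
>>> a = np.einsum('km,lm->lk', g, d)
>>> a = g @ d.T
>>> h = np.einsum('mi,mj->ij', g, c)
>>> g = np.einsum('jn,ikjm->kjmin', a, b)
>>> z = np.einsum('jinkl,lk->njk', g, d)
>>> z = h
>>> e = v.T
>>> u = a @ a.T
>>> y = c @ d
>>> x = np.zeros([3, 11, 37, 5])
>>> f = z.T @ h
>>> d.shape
(5, 37)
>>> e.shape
()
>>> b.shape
(37, 37, 3, 3)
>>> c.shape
(3, 5)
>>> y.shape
(3, 37)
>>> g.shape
(37, 3, 3, 37, 5)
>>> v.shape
()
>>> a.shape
(3, 5)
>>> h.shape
(37, 5)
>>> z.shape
(37, 5)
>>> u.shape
(3, 3)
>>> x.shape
(3, 11, 37, 5)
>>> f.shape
(5, 5)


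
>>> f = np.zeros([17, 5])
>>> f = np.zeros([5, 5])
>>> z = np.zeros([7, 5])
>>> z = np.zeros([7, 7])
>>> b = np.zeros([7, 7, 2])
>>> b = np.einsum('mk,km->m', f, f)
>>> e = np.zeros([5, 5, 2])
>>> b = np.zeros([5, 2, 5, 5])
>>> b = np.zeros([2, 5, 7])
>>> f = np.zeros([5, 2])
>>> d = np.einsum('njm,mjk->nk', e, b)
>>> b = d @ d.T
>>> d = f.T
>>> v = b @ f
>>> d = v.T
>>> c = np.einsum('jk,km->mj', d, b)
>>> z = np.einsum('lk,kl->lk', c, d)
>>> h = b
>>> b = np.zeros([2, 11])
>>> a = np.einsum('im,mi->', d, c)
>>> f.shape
(5, 2)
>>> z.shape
(5, 2)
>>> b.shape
(2, 11)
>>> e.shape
(5, 5, 2)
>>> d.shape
(2, 5)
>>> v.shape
(5, 2)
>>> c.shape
(5, 2)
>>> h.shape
(5, 5)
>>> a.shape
()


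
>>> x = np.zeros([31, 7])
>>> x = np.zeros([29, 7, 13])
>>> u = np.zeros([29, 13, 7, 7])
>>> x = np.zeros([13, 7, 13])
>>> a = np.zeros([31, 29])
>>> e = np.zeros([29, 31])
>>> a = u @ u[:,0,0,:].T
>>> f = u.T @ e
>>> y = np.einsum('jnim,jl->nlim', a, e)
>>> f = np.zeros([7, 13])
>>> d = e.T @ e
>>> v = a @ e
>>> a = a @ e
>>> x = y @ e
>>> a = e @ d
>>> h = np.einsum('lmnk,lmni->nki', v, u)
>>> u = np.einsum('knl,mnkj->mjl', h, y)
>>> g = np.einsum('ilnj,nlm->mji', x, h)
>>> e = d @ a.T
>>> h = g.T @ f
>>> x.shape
(13, 31, 7, 31)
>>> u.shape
(13, 29, 7)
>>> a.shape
(29, 31)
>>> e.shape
(31, 29)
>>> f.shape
(7, 13)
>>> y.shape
(13, 31, 7, 29)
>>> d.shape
(31, 31)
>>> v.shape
(29, 13, 7, 31)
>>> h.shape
(13, 31, 13)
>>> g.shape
(7, 31, 13)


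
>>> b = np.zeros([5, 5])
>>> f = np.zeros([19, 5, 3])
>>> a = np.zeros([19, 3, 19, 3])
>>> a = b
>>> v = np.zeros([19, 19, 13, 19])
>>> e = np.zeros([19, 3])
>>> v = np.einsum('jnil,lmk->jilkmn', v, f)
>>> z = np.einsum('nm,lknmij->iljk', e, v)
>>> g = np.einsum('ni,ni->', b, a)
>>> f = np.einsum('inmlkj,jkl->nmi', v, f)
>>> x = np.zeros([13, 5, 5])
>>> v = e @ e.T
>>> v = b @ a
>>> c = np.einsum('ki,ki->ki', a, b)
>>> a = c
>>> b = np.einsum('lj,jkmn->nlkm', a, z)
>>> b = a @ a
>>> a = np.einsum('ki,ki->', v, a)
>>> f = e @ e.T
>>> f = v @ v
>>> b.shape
(5, 5)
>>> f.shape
(5, 5)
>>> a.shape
()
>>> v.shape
(5, 5)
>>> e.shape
(19, 3)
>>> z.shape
(5, 19, 19, 13)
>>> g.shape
()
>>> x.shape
(13, 5, 5)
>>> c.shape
(5, 5)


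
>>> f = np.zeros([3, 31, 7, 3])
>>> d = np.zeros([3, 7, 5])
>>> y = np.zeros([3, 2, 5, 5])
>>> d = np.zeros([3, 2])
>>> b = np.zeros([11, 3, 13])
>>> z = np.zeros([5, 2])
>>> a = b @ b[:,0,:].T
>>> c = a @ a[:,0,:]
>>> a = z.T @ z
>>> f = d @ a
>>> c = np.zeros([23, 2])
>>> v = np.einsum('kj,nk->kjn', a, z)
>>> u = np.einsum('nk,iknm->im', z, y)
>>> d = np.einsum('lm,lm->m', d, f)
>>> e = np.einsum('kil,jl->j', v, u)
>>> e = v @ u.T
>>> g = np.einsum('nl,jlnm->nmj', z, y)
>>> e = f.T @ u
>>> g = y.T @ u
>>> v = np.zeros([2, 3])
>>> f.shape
(3, 2)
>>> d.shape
(2,)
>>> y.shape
(3, 2, 5, 5)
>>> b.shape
(11, 3, 13)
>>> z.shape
(5, 2)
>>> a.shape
(2, 2)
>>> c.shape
(23, 2)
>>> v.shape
(2, 3)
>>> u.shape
(3, 5)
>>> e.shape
(2, 5)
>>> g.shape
(5, 5, 2, 5)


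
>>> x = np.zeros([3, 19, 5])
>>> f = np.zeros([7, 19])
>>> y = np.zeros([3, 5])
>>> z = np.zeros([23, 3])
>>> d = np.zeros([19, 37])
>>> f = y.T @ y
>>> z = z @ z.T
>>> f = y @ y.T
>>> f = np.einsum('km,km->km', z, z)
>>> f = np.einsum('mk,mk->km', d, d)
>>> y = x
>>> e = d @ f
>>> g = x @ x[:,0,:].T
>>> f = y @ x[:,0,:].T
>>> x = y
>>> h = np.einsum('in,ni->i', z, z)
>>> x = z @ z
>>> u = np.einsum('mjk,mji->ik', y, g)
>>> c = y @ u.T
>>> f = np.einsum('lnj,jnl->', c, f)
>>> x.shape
(23, 23)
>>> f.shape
()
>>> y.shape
(3, 19, 5)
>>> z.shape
(23, 23)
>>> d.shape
(19, 37)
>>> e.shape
(19, 19)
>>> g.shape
(3, 19, 3)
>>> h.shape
(23,)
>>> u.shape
(3, 5)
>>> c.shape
(3, 19, 3)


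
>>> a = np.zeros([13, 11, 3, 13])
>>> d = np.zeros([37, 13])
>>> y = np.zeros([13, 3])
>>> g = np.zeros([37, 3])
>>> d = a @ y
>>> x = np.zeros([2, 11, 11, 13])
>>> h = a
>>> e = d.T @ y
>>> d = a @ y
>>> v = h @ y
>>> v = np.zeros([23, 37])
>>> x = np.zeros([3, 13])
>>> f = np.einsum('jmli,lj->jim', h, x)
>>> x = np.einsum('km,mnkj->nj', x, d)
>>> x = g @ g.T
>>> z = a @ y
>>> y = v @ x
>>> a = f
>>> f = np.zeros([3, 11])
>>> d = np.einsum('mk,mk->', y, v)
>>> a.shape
(13, 13, 11)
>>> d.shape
()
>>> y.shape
(23, 37)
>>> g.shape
(37, 3)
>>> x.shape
(37, 37)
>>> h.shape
(13, 11, 3, 13)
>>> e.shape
(3, 3, 11, 3)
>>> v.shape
(23, 37)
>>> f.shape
(3, 11)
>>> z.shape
(13, 11, 3, 3)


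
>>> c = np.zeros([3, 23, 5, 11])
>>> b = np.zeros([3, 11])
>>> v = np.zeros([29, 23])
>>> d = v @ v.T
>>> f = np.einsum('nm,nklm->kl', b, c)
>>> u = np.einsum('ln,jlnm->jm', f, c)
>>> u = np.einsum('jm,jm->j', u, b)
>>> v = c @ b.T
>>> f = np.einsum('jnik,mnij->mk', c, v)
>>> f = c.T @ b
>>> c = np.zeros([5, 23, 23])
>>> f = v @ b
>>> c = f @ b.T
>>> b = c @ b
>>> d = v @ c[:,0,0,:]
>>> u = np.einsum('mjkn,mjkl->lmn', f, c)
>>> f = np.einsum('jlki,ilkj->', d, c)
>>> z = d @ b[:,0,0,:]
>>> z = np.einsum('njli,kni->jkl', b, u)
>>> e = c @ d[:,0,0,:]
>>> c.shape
(3, 23, 5, 3)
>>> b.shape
(3, 23, 5, 11)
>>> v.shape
(3, 23, 5, 3)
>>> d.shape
(3, 23, 5, 3)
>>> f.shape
()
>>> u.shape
(3, 3, 11)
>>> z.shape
(23, 3, 5)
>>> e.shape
(3, 23, 5, 3)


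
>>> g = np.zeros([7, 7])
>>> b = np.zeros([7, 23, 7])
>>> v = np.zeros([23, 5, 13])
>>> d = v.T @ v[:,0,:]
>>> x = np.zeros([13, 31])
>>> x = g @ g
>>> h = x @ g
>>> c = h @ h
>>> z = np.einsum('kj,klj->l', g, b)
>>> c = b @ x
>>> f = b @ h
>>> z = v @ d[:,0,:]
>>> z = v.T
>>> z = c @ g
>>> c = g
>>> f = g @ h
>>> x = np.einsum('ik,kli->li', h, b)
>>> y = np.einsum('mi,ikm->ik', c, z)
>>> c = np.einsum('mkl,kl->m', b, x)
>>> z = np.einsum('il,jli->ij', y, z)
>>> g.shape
(7, 7)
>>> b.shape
(7, 23, 7)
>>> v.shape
(23, 5, 13)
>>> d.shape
(13, 5, 13)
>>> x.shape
(23, 7)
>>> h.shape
(7, 7)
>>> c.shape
(7,)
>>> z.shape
(7, 7)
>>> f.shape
(7, 7)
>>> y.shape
(7, 23)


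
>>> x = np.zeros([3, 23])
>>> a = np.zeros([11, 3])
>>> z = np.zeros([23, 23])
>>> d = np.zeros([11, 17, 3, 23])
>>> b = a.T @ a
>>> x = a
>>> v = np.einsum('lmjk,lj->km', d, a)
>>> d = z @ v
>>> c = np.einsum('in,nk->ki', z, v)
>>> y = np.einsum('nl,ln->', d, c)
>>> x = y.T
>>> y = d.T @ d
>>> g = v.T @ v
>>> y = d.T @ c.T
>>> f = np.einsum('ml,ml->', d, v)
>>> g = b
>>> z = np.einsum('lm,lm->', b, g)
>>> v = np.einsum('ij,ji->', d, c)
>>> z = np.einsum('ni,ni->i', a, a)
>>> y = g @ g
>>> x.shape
()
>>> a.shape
(11, 3)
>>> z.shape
(3,)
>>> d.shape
(23, 17)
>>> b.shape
(3, 3)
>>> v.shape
()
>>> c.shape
(17, 23)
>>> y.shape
(3, 3)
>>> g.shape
(3, 3)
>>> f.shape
()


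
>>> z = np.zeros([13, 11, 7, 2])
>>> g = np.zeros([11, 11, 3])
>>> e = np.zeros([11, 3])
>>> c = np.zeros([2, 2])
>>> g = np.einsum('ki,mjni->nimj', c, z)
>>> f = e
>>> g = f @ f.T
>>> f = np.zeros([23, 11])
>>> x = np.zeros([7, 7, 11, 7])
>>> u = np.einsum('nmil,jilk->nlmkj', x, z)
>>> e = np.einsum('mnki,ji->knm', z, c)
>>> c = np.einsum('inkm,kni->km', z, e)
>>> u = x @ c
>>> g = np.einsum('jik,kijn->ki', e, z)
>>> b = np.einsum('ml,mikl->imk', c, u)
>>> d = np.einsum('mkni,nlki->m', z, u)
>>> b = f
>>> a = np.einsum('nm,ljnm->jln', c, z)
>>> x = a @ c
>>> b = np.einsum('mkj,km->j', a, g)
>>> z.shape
(13, 11, 7, 2)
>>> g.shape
(13, 11)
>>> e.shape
(7, 11, 13)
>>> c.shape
(7, 2)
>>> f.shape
(23, 11)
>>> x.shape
(11, 13, 2)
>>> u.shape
(7, 7, 11, 2)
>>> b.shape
(7,)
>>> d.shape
(13,)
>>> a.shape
(11, 13, 7)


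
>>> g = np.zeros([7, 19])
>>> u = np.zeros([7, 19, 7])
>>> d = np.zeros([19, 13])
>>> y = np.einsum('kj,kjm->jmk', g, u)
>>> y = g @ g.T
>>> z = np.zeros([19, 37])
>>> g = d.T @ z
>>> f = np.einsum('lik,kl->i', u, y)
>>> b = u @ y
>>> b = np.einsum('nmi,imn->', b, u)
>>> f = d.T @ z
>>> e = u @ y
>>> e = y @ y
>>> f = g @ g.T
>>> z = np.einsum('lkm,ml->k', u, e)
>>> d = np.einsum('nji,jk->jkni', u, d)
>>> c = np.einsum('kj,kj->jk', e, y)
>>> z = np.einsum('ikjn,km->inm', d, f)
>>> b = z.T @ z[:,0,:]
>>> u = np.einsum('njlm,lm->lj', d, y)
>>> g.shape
(13, 37)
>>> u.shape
(7, 13)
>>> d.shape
(19, 13, 7, 7)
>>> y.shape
(7, 7)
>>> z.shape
(19, 7, 13)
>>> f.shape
(13, 13)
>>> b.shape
(13, 7, 13)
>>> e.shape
(7, 7)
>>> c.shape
(7, 7)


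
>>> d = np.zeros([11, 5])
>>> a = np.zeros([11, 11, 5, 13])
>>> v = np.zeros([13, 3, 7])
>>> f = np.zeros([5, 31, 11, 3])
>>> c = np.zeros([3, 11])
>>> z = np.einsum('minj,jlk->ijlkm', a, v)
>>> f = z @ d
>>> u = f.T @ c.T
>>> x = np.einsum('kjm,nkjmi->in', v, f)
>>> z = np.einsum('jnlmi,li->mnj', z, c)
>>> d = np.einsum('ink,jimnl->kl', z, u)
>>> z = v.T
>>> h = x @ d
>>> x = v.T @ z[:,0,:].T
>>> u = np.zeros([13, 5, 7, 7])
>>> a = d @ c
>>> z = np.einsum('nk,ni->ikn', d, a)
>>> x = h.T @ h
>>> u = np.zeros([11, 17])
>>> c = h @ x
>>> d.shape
(11, 3)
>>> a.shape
(11, 11)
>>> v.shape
(13, 3, 7)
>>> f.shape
(11, 13, 3, 7, 5)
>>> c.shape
(5, 3)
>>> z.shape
(11, 3, 11)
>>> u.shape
(11, 17)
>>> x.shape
(3, 3)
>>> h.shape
(5, 3)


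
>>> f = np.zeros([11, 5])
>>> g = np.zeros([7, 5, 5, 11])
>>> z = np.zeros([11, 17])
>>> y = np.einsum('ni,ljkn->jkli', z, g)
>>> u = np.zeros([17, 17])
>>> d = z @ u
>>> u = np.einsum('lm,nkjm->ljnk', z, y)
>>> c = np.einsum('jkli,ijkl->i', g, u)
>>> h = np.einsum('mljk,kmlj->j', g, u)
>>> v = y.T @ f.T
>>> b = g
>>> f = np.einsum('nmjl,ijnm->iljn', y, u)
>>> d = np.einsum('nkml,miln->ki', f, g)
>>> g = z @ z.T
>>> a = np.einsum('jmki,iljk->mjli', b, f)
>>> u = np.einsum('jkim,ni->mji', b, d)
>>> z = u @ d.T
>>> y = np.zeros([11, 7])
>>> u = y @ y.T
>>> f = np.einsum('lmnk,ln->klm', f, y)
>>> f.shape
(5, 11, 17)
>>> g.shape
(11, 11)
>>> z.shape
(11, 7, 17)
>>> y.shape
(11, 7)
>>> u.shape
(11, 11)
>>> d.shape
(17, 5)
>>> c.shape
(11,)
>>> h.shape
(5,)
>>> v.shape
(17, 7, 5, 11)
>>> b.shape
(7, 5, 5, 11)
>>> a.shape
(5, 7, 17, 11)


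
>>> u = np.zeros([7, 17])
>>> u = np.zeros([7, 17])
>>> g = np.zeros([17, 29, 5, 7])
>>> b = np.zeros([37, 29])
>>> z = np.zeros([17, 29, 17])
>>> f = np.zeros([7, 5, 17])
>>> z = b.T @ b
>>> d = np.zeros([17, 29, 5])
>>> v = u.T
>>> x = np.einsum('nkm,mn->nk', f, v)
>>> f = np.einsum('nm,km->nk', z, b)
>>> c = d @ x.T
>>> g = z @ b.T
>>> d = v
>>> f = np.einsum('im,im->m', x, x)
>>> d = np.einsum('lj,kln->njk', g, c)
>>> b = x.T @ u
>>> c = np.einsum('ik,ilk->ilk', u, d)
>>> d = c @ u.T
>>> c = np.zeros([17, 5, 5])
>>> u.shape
(7, 17)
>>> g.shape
(29, 37)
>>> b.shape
(5, 17)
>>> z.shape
(29, 29)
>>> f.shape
(5,)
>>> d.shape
(7, 37, 7)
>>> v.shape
(17, 7)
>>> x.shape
(7, 5)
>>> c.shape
(17, 5, 5)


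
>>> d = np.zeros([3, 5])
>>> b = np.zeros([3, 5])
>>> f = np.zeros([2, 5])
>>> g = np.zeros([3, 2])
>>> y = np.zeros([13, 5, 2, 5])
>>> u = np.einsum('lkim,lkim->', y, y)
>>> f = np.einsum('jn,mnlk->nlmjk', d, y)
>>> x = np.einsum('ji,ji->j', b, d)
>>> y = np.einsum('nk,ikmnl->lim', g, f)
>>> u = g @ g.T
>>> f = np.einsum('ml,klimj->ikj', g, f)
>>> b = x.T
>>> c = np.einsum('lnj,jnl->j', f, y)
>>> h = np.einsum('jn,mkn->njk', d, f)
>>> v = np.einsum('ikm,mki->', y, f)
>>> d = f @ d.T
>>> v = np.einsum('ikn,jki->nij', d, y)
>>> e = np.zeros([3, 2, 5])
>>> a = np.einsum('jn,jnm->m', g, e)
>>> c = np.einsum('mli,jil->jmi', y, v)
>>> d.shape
(13, 5, 3)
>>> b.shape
(3,)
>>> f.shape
(13, 5, 5)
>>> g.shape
(3, 2)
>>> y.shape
(5, 5, 13)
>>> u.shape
(3, 3)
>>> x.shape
(3,)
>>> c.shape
(3, 5, 13)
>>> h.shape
(5, 3, 5)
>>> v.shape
(3, 13, 5)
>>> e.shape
(3, 2, 5)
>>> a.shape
(5,)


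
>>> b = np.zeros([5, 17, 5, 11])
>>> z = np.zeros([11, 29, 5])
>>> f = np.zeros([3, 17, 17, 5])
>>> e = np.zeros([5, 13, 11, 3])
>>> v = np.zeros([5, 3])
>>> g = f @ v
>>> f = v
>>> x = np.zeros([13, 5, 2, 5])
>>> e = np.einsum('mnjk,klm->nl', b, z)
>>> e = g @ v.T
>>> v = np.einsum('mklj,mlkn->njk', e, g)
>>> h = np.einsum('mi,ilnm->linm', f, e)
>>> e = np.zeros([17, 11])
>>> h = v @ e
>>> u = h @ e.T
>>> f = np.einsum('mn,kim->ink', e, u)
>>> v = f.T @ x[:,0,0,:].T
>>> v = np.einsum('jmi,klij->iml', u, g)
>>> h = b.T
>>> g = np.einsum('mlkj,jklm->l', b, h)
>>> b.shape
(5, 17, 5, 11)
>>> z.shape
(11, 29, 5)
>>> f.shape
(5, 11, 3)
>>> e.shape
(17, 11)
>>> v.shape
(17, 5, 17)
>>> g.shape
(17,)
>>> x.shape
(13, 5, 2, 5)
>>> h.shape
(11, 5, 17, 5)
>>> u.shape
(3, 5, 17)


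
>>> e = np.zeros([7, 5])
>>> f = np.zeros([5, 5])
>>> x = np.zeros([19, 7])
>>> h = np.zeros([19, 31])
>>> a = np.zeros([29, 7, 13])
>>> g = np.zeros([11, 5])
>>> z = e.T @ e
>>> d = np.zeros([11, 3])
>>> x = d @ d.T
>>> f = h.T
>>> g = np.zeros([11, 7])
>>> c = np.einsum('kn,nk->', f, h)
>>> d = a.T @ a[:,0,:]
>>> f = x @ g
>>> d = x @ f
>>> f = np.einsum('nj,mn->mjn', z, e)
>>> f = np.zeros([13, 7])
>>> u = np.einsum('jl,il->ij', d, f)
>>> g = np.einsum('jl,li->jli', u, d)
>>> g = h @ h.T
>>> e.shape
(7, 5)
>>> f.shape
(13, 7)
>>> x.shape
(11, 11)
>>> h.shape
(19, 31)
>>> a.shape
(29, 7, 13)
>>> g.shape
(19, 19)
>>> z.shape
(5, 5)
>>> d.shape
(11, 7)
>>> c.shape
()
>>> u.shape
(13, 11)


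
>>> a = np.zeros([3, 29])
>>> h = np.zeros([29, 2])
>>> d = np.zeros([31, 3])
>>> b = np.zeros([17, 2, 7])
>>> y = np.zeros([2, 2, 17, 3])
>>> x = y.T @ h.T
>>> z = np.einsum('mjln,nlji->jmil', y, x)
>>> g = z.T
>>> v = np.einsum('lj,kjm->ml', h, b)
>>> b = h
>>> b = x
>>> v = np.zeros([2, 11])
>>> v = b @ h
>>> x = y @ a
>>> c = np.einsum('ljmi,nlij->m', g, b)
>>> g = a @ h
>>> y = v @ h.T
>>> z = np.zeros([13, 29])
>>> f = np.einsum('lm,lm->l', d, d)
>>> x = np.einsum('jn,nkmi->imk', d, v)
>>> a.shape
(3, 29)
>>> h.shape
(29, 2)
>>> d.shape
(31, 3)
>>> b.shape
(3, 17, 2, 29)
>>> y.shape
(3, 17, 2, 29)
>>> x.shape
(2, 2, 17)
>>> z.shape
(13, 29)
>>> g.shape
(3, 2)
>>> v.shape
(3, 17, 2, 2)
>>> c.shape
(2,)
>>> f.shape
(31,)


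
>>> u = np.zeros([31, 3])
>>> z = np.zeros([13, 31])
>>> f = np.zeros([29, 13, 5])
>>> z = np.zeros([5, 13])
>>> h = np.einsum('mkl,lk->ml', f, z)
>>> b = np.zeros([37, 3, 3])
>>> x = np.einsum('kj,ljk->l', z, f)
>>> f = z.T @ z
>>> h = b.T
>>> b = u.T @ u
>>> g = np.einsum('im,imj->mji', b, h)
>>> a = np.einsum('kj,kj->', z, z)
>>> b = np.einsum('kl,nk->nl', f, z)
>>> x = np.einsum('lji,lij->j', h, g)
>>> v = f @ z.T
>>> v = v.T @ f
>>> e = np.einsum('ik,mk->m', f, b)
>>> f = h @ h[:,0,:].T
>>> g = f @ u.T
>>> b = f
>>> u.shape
(31, 3)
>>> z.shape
(5, 13)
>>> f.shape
(3, 3, 3)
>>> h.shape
(3, 3, 37)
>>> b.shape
(3, 3, 3)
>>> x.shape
(3,)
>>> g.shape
(3, 3, 31)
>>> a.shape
()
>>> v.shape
(5, 13)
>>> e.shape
(5,)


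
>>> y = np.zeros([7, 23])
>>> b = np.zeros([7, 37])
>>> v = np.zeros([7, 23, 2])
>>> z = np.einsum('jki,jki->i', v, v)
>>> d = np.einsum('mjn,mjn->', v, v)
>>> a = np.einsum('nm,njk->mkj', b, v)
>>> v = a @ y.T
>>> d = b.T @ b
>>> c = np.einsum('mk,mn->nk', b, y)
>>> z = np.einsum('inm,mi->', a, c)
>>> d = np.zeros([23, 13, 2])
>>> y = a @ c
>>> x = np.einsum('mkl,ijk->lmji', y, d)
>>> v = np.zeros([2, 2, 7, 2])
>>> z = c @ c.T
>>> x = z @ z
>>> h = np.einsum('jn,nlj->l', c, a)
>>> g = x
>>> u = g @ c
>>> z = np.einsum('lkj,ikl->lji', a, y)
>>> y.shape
(37, 2, 37)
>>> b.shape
(7, 37)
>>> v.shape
(2, 2, 7, 2)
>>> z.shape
(37, 23, 37)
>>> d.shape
(23, 13, 2)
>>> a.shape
(37, 2, 23)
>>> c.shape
(23, 37)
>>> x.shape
(23, 23)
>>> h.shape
(2,)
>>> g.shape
(23, 23)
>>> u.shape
(23, 37)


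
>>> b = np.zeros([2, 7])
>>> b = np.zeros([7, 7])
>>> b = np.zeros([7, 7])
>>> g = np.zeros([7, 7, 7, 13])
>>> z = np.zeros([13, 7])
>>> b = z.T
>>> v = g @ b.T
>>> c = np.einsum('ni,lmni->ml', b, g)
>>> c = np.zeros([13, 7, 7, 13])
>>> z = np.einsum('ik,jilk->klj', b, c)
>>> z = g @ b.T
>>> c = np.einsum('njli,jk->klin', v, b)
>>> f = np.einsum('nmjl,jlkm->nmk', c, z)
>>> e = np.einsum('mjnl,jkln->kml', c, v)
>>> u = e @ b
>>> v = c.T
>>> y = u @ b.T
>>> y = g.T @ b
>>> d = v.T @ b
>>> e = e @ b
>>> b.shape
(7, 13)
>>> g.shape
(7, 7, 7, 13)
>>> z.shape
(7, 7, 7, 7)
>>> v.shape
(7, 7, 7, 13)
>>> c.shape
(13, 7, 7, 7)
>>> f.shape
(13, 7, 7)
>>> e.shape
(7, 13, 13)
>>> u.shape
(7, 13, 13)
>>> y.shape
(13, 7, 7, 13)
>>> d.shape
(13, 7, 7, 13)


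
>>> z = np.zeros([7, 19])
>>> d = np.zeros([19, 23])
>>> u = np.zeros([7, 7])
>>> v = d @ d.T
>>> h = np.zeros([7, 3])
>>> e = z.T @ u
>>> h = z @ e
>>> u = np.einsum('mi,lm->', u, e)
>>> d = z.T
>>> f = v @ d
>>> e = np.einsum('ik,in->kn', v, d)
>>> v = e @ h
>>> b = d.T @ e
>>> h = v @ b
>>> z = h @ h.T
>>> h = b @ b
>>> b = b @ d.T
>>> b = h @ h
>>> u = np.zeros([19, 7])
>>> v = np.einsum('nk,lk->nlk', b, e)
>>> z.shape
(19, 19)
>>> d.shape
(19, 7)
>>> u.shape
(19, 7)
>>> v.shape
(7, 19, 7)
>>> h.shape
(7, 7)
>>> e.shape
(19, 7)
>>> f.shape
(19, 7)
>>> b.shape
(7, 7)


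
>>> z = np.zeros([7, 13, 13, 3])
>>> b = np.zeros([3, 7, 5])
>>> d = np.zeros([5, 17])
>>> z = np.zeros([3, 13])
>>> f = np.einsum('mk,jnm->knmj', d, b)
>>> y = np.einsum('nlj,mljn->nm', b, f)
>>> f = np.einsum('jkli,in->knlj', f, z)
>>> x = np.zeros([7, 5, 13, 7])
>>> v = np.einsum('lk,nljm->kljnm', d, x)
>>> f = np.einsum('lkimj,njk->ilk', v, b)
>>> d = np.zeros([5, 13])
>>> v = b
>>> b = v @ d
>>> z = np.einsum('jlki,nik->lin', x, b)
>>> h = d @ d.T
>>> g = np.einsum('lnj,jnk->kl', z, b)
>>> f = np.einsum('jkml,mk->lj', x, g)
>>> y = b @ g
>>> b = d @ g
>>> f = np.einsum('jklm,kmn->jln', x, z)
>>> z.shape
(5, 7, 3)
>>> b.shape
(5, 5)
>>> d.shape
(5, 13)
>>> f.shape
(7, 13, 3)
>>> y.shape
(3, 7, 5)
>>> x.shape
(7, 5, 13, 7)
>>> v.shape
(3, 7, 5)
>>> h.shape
(5, 5)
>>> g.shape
(13, 5)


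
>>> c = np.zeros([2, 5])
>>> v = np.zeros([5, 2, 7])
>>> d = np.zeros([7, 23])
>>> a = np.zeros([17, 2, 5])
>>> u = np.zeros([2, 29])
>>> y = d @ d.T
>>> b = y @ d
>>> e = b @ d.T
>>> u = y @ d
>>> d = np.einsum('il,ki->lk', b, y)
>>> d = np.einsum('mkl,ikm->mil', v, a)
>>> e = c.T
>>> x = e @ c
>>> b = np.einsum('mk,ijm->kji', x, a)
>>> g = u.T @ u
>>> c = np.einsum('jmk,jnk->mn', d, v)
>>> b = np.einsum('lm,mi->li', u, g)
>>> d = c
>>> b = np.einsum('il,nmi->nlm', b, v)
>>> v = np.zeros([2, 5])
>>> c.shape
(17, 2)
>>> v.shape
(2, 5)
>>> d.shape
(17, 2)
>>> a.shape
(17, 2, 5)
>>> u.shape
(7, 23)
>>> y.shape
(7, 7)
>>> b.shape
(5, 23, 2)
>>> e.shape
(5, 2)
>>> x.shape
(5, 5)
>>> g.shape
(23, 23)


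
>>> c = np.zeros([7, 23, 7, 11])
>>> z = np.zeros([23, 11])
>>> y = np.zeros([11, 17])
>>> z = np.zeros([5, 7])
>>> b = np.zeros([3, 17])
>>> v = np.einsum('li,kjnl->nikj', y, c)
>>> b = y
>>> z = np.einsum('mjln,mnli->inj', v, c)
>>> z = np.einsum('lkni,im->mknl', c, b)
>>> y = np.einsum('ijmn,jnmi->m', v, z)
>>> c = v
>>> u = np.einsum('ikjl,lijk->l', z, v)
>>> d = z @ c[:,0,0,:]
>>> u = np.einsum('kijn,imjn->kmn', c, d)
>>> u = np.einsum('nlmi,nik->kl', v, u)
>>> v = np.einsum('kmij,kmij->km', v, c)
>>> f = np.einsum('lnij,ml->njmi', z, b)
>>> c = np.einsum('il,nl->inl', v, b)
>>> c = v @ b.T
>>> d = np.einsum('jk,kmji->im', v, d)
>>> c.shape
(7, 11)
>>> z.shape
(17, 23, 7, 7)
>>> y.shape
(7,)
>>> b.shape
(11, 17)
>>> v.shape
(7, 17)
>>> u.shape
(23, 17)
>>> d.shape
(23, 23)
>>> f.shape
(23, 7, 11, 7)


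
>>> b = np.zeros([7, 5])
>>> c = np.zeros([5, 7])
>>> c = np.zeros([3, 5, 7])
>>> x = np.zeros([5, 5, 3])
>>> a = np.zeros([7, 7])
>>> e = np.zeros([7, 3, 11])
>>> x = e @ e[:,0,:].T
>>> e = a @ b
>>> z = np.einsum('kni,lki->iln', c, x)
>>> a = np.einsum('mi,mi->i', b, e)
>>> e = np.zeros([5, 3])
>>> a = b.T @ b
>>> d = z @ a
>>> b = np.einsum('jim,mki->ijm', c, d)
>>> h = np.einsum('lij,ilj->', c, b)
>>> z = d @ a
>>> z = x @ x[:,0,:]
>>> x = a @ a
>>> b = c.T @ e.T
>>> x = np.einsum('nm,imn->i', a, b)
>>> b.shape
(7, 5, 5)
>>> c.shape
(3, 5, 7)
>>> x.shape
(7,)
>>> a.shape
(5, 5)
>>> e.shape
(5, 3)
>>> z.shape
(7, 3, 7)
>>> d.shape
(7, 7, 5)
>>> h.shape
()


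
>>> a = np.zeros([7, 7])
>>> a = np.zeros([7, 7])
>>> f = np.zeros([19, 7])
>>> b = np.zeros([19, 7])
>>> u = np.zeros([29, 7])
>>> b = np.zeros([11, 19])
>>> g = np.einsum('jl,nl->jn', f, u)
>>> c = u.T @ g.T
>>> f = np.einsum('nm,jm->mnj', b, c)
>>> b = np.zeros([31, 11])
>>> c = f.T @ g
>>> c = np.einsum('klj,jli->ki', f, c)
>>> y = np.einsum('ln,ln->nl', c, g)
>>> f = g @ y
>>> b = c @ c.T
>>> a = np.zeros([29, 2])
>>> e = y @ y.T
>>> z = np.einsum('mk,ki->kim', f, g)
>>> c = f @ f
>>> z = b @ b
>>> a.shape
(29, 2)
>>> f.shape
(19, 19)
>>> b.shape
(19, 19)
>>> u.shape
(29, 7)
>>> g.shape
(19, 29)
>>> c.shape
(19, 19)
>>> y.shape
(29, 19)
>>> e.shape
(29, 29)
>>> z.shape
(19, 19)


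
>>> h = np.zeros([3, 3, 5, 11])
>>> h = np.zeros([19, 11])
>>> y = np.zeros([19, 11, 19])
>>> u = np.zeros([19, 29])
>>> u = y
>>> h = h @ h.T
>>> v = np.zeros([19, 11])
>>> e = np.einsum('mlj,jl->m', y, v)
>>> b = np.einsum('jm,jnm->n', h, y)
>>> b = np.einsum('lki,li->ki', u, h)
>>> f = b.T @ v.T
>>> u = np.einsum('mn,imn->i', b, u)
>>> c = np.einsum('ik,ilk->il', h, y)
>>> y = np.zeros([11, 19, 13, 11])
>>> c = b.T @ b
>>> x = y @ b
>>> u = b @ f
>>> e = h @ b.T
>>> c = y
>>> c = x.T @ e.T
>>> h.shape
(19, 19)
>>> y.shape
(11, 19, 13, 11)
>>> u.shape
(11, 19)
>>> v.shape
(19, 11)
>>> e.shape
(19, 11)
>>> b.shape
(11, 19)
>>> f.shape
(19, 19)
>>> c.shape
(19, 13, 19, 19)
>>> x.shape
(11, 19, 13, 19)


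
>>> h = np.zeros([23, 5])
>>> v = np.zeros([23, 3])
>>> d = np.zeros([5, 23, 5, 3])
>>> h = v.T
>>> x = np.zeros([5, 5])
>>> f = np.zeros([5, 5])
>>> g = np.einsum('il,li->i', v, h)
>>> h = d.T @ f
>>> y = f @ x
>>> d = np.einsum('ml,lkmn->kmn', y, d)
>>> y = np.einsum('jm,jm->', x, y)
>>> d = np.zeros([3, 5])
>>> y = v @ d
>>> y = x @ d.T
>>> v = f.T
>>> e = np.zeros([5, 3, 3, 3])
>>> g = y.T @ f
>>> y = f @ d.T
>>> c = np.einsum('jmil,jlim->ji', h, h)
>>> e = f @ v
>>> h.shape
(3, 5, 23, 5)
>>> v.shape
(5, 5)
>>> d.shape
(3, 5)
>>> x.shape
(5, 5)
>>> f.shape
(5, 5)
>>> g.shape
(3, 5)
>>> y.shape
(5, 3)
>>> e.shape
(5, 5)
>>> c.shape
(3, 23)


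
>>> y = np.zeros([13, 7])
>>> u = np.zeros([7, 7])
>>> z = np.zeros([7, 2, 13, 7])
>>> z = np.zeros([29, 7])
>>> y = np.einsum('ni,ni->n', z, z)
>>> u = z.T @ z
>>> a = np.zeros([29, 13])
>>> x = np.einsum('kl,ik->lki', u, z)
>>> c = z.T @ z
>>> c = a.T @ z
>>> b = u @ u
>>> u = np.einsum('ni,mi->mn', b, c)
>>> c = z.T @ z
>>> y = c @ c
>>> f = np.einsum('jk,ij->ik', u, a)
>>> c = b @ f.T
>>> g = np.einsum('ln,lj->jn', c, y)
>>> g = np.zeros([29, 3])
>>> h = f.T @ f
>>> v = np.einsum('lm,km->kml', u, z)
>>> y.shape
(7, 7)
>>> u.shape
(13, 7)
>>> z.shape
(29, 7)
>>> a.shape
(29, 13)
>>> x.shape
(7, 7, 29)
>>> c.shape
(7, 29)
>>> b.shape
(7, 7)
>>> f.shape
(29, 7)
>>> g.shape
(29, 3)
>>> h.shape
(7, 7)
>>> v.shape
(29, 7, 13)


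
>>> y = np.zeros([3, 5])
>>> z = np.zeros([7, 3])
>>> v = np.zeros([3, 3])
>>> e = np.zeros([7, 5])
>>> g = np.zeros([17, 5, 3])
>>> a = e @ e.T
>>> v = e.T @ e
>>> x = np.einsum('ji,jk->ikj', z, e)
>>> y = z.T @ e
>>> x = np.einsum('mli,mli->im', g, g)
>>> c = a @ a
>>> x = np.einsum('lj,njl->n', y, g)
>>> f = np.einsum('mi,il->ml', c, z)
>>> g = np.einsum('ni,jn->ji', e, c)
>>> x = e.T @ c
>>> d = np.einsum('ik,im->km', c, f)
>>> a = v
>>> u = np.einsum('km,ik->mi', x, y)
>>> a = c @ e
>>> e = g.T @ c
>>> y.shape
(3, 5)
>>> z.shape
(7, 3)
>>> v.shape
(5, 5)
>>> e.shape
(5, 7)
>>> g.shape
(7, 5)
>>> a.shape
(7, 5)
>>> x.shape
(5, 7)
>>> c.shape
(7, 7)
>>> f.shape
(7, 3)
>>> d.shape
(7, 3)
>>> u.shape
(7, 3)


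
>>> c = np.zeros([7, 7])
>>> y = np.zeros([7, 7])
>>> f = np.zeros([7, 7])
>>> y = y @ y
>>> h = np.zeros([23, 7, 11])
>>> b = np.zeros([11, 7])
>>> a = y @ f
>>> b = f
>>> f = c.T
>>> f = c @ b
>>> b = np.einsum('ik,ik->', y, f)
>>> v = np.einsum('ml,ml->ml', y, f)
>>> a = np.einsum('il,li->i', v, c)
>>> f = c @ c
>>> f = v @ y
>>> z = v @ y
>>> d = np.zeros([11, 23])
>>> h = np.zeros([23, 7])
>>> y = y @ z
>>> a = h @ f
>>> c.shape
(7, 7)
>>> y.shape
(7, 7)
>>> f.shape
(7, 7)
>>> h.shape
(23, 7)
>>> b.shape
()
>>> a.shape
(23, 7)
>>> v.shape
(7, 7)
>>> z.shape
(7, 7)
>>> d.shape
(11, 23)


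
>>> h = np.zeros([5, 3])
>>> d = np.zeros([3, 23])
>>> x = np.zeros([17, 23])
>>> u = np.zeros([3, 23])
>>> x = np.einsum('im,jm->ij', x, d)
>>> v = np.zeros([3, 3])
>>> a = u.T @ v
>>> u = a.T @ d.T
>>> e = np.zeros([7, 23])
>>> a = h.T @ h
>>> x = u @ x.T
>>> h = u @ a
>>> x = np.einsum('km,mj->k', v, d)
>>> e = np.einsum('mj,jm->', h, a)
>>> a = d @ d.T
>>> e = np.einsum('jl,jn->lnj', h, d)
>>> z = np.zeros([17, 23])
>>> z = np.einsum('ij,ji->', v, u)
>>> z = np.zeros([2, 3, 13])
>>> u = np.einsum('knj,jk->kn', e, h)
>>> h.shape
(3, 3)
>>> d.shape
(3, 23)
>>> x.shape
(3,)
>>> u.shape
(3, 23)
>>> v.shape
(3, 3)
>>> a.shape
(3, 3)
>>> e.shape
(3, 23, 3)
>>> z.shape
(2, 3, 13)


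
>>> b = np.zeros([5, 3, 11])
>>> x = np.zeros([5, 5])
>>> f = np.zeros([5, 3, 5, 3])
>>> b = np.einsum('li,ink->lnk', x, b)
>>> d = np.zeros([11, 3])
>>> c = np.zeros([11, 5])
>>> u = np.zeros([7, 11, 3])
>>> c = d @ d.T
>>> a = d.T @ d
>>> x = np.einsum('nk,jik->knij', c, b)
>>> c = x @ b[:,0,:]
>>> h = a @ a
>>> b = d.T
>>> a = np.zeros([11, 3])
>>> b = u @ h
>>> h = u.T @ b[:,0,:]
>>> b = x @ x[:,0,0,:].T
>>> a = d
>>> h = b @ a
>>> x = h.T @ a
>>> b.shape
(11, 11, 3, 11)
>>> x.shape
(3, 3, 11, 3)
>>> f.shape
(5, 3, 5, 3)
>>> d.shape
(11, 3)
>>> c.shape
(11, 11, 3, 11)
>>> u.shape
(7, 11, 3)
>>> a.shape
(11, 3)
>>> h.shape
(11, 11, 3, 3)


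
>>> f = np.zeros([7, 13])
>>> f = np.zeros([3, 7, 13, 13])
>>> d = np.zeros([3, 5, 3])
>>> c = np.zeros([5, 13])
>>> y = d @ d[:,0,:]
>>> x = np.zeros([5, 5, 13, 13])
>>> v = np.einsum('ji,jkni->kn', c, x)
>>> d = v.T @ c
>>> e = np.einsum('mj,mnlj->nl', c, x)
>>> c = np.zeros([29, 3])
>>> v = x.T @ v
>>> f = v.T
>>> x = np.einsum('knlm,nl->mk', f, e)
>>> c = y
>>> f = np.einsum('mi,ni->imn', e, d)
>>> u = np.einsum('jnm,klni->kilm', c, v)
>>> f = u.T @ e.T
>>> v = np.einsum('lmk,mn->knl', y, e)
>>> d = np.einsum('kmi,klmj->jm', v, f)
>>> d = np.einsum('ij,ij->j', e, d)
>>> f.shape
(3, 13, 13, 5)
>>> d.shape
(13,)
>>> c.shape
(3, 5, 3)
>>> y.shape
(3, 5, 3)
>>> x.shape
(13, 13)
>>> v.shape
(3, 13, 3)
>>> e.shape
(5, 13)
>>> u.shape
(13, 13, 13, 3)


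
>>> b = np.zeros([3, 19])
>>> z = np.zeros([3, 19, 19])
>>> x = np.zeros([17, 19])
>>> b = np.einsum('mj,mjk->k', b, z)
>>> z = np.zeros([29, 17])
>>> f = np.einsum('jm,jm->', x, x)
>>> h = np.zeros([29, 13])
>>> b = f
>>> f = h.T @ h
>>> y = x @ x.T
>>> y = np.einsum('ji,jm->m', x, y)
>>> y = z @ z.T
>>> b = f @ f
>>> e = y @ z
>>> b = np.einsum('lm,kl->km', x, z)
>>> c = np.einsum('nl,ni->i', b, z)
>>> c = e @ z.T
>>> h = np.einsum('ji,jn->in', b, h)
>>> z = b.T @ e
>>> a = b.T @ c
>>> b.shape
(29, 19)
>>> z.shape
(19, 17)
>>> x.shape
(17, 19)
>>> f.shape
(13, 13)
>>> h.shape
(19, 13)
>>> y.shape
(29, 29)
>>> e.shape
(29, 17)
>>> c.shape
(29, 29)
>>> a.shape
(19, 29)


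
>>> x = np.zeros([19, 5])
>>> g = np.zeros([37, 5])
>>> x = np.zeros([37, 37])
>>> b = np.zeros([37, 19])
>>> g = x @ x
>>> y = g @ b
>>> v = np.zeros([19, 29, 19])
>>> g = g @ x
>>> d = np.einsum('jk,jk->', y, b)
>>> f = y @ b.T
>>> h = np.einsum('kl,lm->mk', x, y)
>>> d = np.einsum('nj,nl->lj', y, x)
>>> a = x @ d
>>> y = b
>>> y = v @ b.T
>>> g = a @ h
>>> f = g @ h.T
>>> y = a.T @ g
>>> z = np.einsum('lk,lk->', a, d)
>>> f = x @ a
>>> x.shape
(37, 37)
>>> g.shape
(37, 37)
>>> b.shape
(37, 19)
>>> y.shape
(19, 37)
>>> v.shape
(19, 29, 19)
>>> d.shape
(37, 19)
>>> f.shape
(37, 19)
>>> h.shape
(19, 37)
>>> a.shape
(37, 19)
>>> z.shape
()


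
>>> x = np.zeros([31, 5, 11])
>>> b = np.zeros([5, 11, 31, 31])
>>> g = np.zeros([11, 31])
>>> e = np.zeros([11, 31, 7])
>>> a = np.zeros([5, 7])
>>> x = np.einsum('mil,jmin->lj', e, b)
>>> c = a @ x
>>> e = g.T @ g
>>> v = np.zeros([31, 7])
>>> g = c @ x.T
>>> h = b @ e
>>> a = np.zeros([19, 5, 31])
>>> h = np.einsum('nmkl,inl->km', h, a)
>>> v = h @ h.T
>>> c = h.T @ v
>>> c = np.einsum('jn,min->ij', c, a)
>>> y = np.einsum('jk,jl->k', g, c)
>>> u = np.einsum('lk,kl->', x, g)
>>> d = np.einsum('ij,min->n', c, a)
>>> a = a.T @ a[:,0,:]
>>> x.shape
(7, 5)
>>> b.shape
(5, 11, 31, 31)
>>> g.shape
(5, 7)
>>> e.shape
(31, 31)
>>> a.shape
(31, 5, 31)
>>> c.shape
(5, 11)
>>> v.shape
(31, 31)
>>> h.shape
(31, 11)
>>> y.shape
(7,)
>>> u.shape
()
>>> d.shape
(31,)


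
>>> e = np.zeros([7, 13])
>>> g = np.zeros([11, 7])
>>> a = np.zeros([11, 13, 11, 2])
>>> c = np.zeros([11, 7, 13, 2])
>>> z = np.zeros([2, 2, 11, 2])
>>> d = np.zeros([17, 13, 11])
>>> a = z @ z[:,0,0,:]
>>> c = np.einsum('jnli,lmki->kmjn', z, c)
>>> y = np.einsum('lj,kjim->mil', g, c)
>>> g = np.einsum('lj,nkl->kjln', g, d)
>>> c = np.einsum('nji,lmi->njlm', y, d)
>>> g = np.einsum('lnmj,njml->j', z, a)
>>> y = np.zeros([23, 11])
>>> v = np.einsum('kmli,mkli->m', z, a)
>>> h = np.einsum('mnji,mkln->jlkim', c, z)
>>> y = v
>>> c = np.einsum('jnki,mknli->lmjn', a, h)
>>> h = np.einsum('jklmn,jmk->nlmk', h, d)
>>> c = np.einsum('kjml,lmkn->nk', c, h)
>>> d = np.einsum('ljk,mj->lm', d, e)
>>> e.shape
(7, 13)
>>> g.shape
(2,)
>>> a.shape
(2, 2, 11, 2)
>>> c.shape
(11, 13)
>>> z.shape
(2, 2, 11, 2)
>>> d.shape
(17, 7)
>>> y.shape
(2,)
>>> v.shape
(2,)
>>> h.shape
(2, 2, 13, 11)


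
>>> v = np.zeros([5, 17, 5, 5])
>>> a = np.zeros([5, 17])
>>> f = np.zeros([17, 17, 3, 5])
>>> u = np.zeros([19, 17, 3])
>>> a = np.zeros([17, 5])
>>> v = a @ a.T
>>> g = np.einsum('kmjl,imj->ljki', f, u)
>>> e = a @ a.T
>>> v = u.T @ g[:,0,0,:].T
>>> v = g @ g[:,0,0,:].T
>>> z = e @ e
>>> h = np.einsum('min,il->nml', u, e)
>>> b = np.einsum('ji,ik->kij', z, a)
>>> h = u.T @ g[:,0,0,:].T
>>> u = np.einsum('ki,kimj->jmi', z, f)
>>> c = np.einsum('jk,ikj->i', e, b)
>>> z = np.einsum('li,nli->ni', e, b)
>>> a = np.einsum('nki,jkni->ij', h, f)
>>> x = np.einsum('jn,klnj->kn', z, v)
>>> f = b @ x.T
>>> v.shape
(5, 3, 17, 5)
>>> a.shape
(5, 17)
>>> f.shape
(5, 17, 5)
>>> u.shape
(5, 3, 17)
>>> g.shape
(5, 3, 17, 19)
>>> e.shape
(17, 17)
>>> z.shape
(5, 17)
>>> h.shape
(3, 17, 5)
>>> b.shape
(5, 17, 17)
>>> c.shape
(5,)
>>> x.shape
(5, 17)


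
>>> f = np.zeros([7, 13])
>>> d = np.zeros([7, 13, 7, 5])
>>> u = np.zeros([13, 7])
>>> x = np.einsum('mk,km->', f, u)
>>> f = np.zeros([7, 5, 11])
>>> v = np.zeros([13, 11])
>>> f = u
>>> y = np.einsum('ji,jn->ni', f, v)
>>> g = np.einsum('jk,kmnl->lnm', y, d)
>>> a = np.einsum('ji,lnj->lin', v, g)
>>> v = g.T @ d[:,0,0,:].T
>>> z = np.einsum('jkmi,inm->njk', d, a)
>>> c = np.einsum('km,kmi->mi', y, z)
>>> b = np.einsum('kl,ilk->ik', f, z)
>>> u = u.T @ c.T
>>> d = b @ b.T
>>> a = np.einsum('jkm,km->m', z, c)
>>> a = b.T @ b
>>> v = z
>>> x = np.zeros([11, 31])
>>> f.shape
(13, 7)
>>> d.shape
(11, 11)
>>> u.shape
(7, 7)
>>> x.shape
(11, 31)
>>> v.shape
(11, 7, 13)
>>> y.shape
(11, 7)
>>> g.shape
(5, 7, 13)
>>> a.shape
(13, 13)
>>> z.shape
(11, 7, 13)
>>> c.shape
(7, 13)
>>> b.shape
(11, 13)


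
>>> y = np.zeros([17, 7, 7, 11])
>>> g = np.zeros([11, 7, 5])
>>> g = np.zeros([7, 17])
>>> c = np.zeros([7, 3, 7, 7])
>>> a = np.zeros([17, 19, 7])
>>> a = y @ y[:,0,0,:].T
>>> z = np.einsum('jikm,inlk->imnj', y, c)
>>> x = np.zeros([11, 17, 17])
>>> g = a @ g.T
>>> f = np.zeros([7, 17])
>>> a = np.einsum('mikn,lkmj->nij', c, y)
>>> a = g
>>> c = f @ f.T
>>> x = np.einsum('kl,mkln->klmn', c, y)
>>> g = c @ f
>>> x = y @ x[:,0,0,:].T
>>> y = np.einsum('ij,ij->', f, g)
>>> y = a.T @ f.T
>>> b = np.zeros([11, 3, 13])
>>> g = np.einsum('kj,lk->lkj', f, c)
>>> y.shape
(7, 7, 7, 7)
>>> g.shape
(7, 7, 17)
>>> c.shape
(7, 7)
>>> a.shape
(17, 7, 7, 7)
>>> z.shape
(7, 11, 3, 17)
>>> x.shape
(17, 7, 7, 7)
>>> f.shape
(7, 17)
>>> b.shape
(11, 3, 13)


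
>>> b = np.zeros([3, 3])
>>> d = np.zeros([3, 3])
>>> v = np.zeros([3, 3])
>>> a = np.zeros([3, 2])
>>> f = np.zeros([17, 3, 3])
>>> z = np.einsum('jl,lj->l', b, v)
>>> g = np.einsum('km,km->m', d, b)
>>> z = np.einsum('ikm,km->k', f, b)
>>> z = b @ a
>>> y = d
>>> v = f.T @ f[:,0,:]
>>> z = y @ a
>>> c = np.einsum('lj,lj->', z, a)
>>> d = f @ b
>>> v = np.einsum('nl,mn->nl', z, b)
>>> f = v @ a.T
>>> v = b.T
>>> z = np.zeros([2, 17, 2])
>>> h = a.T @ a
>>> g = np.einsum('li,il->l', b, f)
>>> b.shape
(3, 3)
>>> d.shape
(17, 3, 3)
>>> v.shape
(3, 3)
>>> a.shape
(3, 2)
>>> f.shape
(3, 3)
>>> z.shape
(2, 17, 2)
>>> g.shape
(3,)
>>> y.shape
(3, 3)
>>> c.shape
()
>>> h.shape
(2, 2)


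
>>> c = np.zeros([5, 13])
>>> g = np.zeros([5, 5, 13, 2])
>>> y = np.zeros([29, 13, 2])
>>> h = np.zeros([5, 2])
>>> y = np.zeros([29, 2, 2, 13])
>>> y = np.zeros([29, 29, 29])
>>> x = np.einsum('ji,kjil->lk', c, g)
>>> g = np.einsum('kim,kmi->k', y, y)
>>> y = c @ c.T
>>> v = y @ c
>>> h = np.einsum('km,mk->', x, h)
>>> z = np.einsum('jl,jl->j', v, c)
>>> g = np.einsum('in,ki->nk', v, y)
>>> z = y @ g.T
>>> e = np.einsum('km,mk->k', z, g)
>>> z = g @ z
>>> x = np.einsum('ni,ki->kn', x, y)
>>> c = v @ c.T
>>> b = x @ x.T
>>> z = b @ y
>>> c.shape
(5, 5)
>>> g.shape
(13, 5)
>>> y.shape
(5, 5)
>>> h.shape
()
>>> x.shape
(5, 2)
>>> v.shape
(5, 13)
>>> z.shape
(5, 5)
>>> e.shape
(5,)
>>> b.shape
(5, 5)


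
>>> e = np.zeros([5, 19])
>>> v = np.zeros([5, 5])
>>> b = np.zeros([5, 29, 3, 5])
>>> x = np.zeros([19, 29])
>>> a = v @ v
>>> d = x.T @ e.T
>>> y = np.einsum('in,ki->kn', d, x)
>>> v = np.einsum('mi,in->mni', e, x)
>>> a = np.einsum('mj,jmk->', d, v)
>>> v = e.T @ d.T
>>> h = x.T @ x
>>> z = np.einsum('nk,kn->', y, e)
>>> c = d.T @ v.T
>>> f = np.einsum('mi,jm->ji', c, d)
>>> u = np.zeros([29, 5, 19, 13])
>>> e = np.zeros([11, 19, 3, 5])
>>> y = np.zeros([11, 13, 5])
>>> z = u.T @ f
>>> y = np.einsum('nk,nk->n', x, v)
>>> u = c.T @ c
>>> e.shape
(11, 19, 3, 5)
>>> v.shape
(19, 29)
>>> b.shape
(5, 29, 3, 5)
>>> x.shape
(19, 29)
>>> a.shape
()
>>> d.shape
(29, 5)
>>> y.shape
(19,)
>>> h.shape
(29, 29)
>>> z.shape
(13, 19, 5, 19)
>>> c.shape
(5, 19)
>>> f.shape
(29, 19)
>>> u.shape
(19, 19)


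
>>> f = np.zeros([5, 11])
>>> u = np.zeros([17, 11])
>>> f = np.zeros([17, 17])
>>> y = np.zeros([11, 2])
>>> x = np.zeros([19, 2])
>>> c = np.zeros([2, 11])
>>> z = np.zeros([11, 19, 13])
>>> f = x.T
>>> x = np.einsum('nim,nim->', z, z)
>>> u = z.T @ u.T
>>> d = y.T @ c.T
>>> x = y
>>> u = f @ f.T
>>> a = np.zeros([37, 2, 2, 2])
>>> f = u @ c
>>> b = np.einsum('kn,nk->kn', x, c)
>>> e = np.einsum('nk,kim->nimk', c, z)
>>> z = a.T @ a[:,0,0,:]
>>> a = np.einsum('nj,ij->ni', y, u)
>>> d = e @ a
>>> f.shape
(2, 11)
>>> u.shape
(2, 2)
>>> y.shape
(11, 2)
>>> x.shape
(11, 2)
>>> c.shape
(2, 11)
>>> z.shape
(2, 2, 2, 2)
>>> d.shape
(2, 19, 13, 2)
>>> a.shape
(11, 2)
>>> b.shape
(11, 2)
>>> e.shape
(2, 19, 13, 11)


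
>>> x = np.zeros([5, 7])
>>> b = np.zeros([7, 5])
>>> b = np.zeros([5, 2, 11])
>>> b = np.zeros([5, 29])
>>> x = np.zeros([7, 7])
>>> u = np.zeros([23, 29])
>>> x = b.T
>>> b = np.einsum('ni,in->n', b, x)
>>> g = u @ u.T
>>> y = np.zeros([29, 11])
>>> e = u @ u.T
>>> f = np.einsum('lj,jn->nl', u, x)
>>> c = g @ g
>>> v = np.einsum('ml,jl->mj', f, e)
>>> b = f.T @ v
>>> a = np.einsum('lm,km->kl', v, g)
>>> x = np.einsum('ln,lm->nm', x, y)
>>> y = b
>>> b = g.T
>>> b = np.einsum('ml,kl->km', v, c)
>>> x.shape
(5, 11)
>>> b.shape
(23, 5)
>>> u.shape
(23, 29)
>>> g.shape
(23, 23)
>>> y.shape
(23, 23)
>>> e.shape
(23, 23)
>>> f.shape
(5, 23)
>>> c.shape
(23, 23)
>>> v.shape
(5, 23)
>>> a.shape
(23, 5)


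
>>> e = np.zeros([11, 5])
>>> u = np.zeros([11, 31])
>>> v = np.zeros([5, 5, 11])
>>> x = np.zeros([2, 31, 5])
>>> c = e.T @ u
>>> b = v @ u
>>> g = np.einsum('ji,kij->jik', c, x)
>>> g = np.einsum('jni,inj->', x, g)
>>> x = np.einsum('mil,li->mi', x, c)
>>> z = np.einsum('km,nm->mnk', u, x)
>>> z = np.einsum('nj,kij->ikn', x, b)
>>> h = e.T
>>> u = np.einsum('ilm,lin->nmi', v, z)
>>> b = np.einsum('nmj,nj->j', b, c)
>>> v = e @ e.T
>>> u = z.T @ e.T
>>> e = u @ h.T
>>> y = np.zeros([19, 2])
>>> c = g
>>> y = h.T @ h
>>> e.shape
(2, 5, 5)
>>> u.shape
(2, 5, 11)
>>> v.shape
(11, 11)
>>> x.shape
(2, 31)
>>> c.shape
()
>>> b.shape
(31,)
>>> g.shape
()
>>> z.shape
(5, 5, 2)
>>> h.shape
(5, 11)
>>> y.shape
(11, 11)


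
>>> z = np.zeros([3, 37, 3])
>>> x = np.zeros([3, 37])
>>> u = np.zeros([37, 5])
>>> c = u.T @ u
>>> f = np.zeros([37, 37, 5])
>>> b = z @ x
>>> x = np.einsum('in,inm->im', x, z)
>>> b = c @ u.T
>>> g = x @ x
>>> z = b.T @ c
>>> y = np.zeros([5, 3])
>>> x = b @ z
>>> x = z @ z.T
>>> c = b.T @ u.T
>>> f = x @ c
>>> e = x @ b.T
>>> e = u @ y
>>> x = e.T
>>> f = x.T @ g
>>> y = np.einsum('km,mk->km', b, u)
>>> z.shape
(37, 5)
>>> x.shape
(3, 37)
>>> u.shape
(37, 5)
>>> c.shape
(37, 37)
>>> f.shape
(37, 3)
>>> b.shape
(5, 37)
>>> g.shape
(3, 3)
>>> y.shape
(5, 37)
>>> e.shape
(37, 3)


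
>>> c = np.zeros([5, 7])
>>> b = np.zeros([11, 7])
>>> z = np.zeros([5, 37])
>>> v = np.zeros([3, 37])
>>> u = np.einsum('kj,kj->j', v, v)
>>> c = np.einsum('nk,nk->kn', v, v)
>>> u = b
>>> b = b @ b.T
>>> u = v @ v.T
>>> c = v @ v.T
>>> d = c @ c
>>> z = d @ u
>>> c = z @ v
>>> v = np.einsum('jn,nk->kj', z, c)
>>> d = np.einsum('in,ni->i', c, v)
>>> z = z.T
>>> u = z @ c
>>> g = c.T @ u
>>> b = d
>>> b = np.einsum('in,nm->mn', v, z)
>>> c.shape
(3, 37)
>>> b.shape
(3, 3)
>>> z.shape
(3, 3)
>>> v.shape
(37, 3)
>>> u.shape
(3, 37)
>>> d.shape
(3,)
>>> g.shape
(37, 37)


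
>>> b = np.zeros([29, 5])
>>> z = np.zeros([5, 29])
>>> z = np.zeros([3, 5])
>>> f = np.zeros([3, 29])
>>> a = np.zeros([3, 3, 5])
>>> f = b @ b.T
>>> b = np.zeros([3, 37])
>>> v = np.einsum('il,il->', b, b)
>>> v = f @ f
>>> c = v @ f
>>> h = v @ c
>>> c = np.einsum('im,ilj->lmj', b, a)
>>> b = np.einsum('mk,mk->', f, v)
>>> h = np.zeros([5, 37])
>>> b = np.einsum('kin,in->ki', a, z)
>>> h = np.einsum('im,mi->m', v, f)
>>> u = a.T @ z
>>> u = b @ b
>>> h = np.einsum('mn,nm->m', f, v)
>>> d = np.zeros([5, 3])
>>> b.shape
(3, 3)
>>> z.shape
(3, 5)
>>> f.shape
(29, 29)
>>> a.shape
(3, 3, 5)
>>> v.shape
(29, 29)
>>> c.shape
(3, 37, 5)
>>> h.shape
(29,)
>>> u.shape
(3, 3)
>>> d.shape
(5, 3)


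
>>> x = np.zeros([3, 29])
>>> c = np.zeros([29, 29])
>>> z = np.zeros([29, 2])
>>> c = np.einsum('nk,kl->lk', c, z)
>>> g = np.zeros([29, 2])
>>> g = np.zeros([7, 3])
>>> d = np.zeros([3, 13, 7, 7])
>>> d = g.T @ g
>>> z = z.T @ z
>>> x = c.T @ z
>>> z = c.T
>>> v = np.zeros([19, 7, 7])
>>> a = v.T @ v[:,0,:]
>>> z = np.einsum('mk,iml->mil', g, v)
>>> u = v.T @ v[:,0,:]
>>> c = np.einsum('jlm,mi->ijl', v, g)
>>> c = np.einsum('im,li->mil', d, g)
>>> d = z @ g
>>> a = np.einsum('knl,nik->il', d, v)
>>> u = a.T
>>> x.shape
(29, 2)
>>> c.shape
(3, 3, 7)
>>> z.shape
(7, 19, 7)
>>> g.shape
(7, 3)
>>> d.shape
(7, 19, 3)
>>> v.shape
(19, 7, 7)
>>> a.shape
(7, 3)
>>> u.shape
(3, 7)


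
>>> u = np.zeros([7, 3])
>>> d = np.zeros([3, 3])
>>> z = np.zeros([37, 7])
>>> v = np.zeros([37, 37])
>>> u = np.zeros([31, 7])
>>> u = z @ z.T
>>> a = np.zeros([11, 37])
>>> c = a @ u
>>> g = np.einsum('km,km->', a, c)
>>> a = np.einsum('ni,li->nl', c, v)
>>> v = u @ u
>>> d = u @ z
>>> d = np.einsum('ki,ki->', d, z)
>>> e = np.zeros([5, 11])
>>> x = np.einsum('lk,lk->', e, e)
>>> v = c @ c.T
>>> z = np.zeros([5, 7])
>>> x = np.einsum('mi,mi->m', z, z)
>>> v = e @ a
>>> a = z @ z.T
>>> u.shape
(37, 37)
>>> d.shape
()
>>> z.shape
(5, 7)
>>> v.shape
(5, 37)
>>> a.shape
(5, 5)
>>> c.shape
(11, 37)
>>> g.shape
()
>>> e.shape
(5, 11)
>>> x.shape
(5,)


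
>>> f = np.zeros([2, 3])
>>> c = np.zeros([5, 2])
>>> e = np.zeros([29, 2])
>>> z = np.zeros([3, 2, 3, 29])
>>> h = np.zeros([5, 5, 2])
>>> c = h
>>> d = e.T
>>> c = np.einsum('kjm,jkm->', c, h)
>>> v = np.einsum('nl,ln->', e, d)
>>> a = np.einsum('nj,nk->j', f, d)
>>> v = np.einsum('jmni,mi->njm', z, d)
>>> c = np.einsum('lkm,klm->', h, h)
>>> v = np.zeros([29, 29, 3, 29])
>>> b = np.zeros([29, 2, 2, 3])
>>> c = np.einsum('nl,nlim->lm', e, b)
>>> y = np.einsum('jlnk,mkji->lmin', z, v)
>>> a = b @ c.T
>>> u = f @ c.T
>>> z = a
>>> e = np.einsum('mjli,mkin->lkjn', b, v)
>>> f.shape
(2, 3)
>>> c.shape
(2, 3)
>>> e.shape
(2, 29, 2, 29)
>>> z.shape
(29, 2, 2, 2)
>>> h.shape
(5, 5, 2)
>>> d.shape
(2, 29)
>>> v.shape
(29, 29, 3, 29)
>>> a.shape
(29, 2, 2, 2)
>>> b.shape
(29, 2, 2, 3)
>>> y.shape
(2, 29, 29, 3)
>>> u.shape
(2, 2)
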